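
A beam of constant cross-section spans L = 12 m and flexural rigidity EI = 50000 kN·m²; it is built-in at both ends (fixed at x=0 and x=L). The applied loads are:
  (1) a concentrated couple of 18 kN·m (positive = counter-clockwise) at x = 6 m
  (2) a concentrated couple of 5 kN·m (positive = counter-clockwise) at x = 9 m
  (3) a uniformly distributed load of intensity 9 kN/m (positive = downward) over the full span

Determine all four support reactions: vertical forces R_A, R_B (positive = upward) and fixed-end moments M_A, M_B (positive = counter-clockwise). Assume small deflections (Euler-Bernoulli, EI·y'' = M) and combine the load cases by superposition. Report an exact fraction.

R_A = 1815/32 kN, M_A = 1825/16 kN·m, R_B = 1641/32 kN, M_B = -1671/16 kN·m

Load 1 — applied couple M₀=18 kN·m at a=6 m (b=L-a=6):
  R_A = 6M₀ab/L³ = 6·18·6·6/12³ = 9/4 kN
  M_A = M₀b(2a-b)/L² = 18·6·(2·6-6)/12² = 9/2 kN·m
  R_B = -6M₀ab/L³ = -6·18·6·6/12³ = -9/4 kN
  M_B = M₀a(2b-a)/L² = 18·6·(2·6-6)/12² = 9/2 kN·m
Load 2 — applied couple M₀=5 kN·m at a=9 m (b=L-a=3):
  R_A = 6M₀ab/L³ = 6·5·9·3/12³ = 15/32 kN
  M_A = M₀b(2a-b)/L² = 5·3·(2·9-3)/12² = 25/16 kN·m
  R_B = -6M₀ab/L³ = -6·5·9·3/12³ = -15/32 kN
  M_B = M₀a(2b-a)/L² = 5·9·(2·3-9)/12² = -15/16 kN·m
Load 3 — uniform load w=9 kN/m over full span:
  R_A = wL/2 = 9·12/2 = 54 kN
  M_A = wL²/12 = 9·12²/12 = 108 kN·m
  R_B = wL/2 = 9·12/2 = 54 kN
  M_B = -wL²/12 = -9·12²/12 = -108 kN·m
Superposition: R_A = 1815/32 kN, M_A = 1825/16 kN·m, R_B = 1641/32 kN, M_B = -1671/16 kN·m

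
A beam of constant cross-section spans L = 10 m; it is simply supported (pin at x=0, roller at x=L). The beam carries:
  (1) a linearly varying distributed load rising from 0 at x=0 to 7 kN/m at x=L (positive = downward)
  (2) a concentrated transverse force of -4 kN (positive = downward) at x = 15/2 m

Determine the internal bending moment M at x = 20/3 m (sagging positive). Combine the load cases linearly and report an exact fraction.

M(20/3) = 2960/81 kN·m

Load 1 — triangular load w₀=7 kN/m (0→w₀ over full span):
  M_1 = w₀Lx/6 - w₀x³/(6L) = 7·10·(20/3)/6 - 7·(20/3)³/(6·10) = 3500/81 kN·m
Load 2 — point force P=-4 kN at a=15/2 m (b=L-a=5/2):
  M_2 = Pbx/L  [x≤a] = (-4)·(5/2)·(20/3)/10 = -20/3 kN·m
Superposition: M = Σ M_i = 2960/81 kN·m ≈ 36.543210 kN·m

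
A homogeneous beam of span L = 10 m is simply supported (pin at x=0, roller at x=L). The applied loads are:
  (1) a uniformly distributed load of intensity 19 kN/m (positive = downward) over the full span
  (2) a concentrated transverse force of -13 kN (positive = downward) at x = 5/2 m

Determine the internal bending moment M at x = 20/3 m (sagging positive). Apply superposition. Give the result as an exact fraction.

M(20/3) = 3605/18 kN·m

Load 1 — uniform load w=19 kN/m over full span:
  M_1 = wx(L-x)/2 = 19·(20/3)·(10-(20/3))/2 = 1900/9 kN·m
Load 2 — point force P=-13 kN at a=5/2 m (b=L-a=15/2):
  M_2 = Pa(L-x)/L  [x>a] = (-13)·(5/2)·(10-(20/3))/10 = -65/6 kN·m
Superposition: M = Σ M_i = 3605/18 kN·m ≈ 200.277778 kN·m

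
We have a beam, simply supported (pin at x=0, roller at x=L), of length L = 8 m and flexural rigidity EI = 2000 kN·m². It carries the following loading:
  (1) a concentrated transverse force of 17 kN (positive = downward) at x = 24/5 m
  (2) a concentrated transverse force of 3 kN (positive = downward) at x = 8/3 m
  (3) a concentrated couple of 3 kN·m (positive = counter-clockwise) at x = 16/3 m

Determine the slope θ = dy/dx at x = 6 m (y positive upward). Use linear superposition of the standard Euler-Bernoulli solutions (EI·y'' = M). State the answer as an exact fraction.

Load 1 — point force P=17 kN at a=24/5 m (b=L-a=16/5):
  θ_1 = -Pa(2L²-6Lx+3x²+a²)/(6LEI)  [x>a] = -17·(24/5)·(2·8²-6·8·6+3·6²+(24/5)²)/(6·8·2000) = 3077/125000 rad
Load 2 — point force P=3 kN at a=8/3 m (b=L-a=16/3):
  θ_2 = -Pa(2L²-6Lx+3x²+a²)/(6LEI)  [x>a] = -3·(8/3)·(2·8²-6·8·6+3·6²+(8/3)²)/(6·8·2000) = 101/27000 rad
Load 3 — applied couple M₀=3 kN·m at a=16/3 m (b=L-a=8/3):
  θ_3 = (M₀x²/(2L)-M₀(x-a)+C₁)/EI  [x>a] with C₁=M₀(3b²-L²)/(6L)=-8/3 = (3·6²/(2·8)-3·(6-(16/3))+(-8/3))/2000 = 1/960 rad
Superposition: θ = Σ θ_i = 793757/27000000 rad ≈ 0.029398 rad

θ(6) = 793757/27000000 rad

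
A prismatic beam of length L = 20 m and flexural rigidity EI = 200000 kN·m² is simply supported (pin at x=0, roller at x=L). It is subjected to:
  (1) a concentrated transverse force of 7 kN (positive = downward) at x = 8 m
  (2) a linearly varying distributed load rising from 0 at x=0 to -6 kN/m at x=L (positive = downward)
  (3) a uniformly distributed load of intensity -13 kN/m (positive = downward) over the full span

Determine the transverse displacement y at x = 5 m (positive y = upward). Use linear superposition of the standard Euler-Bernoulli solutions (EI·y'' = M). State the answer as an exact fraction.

y(5) = 363939/3200000 m

Load 1 — point force P=7 kN at a=8 m (b=L-a=12):
  y_1 = -Pbx(L²-b²-x²)/(6LEI)  [x≤a] = -7·12·5·(20²-12²-5²)/(6·20·200000) = -1617/400000 m
Load 2 — triangular load w₀=-6 kN/m (0→w₀ over full span):
  y_2 = -w₀x(7L⁴-10L²x²+3x⁴)/(360LEI) = -(-6)·5·(7·20⁴-10·20²·5²+3·5⁴)/(360·20·200000) = 109/5120 m
Load 3 — uniform load w=-13 kN/m over full span:
  y_3 = -wx(L³-2Lx²+x³)/(24EI) = -(-13)·5·(20³-2·20·5²+5³)/(24·200000) = 247/2560 m
Superposition: y = Σ y_i = 363939/3200000 m ≈ 0.113731 m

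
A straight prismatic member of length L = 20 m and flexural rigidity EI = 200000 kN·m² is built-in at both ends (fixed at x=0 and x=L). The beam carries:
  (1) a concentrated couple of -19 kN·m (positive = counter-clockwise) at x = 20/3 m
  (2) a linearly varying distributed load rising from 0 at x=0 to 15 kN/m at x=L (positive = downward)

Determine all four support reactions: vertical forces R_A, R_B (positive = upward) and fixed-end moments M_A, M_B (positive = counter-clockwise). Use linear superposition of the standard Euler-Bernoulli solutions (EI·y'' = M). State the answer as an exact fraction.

Load 1 — applied couple M₀=-19 kN·m at a=20/3 m (b=L-a=40/3):
  R_A = 6M₀ab/L³ = 6·(-19)·(20/3)·(40/3)/20³ = -19/15 kN
  M_A = M₀b(2a-b)/L² = (-19)·(40/3)·(2·(20/3)-(40/3))/20² = 0 kN·m
  R_B = -6M₀ab/L³ = -6·(-19)·(20/3)·(40/3)/20³ = 19/15 kN
  M_B = M₀a(2b-a)/L² = (-19)·(20/3)·(2·(40/3)-(20/3))/20² = -19/3 kN·m
Load 2 — triangular load w₀=15 kN/m (0→w₀ over full span):
  R_A = 3w₀L/20 = 3·15·20/20 = 45 kN
  M_A = w₀L²/30 = 15·20²/30 = 200 kN·m
  R_B = 7w₀L/20 = 7·15·20/20 = 105 kN
  M_B = -w₀L²/20 = -15·20²/20 = -300 kN·m
Superposition: R_A = 656/15 kN, M_A = 200 kN·m, R_B = 1594/15 kN, M_B = -919/3 kN·m

R_A = 656/15 kN, M_A = 200 kN·m, R_B = 1594/15 kN, M_B = -919/3 kN·m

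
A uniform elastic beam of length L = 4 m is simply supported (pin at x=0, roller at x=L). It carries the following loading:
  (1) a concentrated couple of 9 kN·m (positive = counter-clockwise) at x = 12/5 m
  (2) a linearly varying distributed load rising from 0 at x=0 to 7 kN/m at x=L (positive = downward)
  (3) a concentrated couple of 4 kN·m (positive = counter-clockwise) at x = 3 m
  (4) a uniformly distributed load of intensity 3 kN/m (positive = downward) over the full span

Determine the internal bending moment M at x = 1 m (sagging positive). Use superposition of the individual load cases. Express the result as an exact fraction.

Load 1 — applied couple M₀=9 kN·m at a=12/5 m (b=L-a=8/5):
  M_1 = M₀x/L  [x≤a] = 9·1/4 = 9/4 kN·m
Load 2 — triangular load w₀=7 kN/m (0→w₀ over full span):
  M_2 = w₀Lx/6 - w₀x³/(6L) = 7·4·1/6 - 7·1³/(6·4) = 35/8 kN·m
Load 3 — applied couple M₀=4 kN·m at a=3 m (b=L-a=1):
  M_3 = M₀x/L  [x≤a] = 4·1/4 = 1 kN·m
Load 4 — uniform load w=3 kN/m over full span:
  M_4 = wx(L-x)/2 = 3·1·(4-1)/2 = 9/2 kN·m
Superposition: M = Σ M_i = 97/8 kN·m ≈ 12.125000 kN·m

M(1) = 97/8 kN·m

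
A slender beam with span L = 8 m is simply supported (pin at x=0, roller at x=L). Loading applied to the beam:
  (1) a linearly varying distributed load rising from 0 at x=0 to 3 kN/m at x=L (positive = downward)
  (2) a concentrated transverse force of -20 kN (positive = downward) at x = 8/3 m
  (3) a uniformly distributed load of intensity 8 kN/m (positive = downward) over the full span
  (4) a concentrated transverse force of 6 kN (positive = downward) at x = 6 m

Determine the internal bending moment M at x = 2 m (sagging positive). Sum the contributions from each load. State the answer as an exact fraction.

Load 1 — triangular load w₀=3 kN/m (0→w₀ over full span):
  M_1 = w₀Lx/6 - w₀x³/(6L) = 3·8·2/6 - 3·2³/(6·8) = 15/2 kN·m
Load 2 — point force P=-20 kN at a=8/3 m (b=L-a=16/3):
  M_2 = Pbx/L  [x≤a] = (-20)·(16/3)·2/8 = -80/3 kN·m
Load 3 — uniform load w=8 kN/m over full span:
  M_3 = wx(L-x)/2 = 8·2·(8-2)/2 = 48 kN·m
Load 4 — point force P=6 kN at a=6 m (b=L-a=2):
  M_4 = Pbx/L  [x≤a] = 6·2·2/8 = 3 kN·m
Superposition: M = Σ M_i = 191/6 kN·m ≈ 31.833333 kN·m

M(2) = 191/6 kN·m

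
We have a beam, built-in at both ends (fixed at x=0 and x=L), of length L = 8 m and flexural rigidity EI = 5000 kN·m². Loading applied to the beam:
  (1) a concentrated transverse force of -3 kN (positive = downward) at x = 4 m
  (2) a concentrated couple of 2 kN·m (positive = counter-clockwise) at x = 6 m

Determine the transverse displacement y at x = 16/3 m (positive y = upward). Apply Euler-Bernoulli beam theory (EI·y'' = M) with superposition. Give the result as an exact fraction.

Load 1 — point force P=-3 kN at a=4 m (b=L-a=4):
  y_1 = -Pa²(L-x)²(3bL-(3b+a)(L-x))/(6L³EI)  [x>a] = -(-3)·4²·(8-(16/3))²·(3·4·8-(3·4+4)·(8-(16/3)))/(6·8³·5000) = 4/3375 m
Load 2 — applied couple M₀=2 kN·m at a=6 m (b=L-a=2):
  y_2 = (R_Ax³/6 - M_Ax²/2)/EI  [x≤a] with R_A=9/32, M_A=5/8 = ((9/32)·(16/3)³/6 - (5/8)·(16/3)²/2)/5000 = -2/5625 m
Superposition: y = Σ y_i = 14/16875 m ≈ 0.000830 m

y(16/3) = 14/16875 m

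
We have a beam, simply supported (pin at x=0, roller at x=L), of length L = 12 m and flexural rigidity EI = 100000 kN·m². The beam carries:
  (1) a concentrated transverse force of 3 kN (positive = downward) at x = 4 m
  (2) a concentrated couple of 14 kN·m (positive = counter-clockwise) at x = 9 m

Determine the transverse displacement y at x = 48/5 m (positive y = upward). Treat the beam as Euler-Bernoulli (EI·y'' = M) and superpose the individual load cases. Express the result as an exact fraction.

Load 1 — point force P=3 kN at a=4 m (b=L-a=8):
  y_1 = -Pa(L-x)(2Lx-a²-x²)/(6LEI)  [x>a] = -3·4·(12-(48/5))·(2·12·(48/5)-4²-(48/5)²)/(6·12·100000) = -191/390625 m
Load 2 — applied couple M₀=14 kN·m at a=9 m (b=L-a=3):
  y_2 = (M₀x³/(6L)-M₀(x-a)²/2+C₁x)/EI  [x>a] with C₁=M₀(3b²-L²)/(6L)=-91/4 = (14·(48/5)³/(6·12)-14·((48/5)-9)²/2+(-91/4)·(48/5))/100000 = -6111/12500000 m
Superposition: y = Σ y_i = -12223/12500000 m ≈ -0.000978 m

y(48/5) = -12223/12500000 m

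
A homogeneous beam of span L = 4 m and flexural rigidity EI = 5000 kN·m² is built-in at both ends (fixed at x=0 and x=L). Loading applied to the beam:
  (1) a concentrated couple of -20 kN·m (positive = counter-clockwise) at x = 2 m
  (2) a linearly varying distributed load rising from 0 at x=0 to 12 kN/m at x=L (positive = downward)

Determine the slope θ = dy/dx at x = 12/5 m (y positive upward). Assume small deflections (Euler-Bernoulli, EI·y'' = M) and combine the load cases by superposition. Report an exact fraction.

Load 1 — applied couple M₀=-20 kN·m at a=2 m (b=L-a=2):
  θ_1 = (R_Ax²/2 - M_Ax - M₀(x-a))/EI  [x>a] with R_A=-15/2, M_A=-5 = ((-15/2)·(12/5)²/2 - (-5)·(12/5) - (-20)·((12/5)-2))/5000 = -1/3125 rad
Load 2 — triangular load w₀=12 kN/m (0→w₀ over full span):
  θ_2 = -w₀(2x(L-x)(L-2x)(x+2L)+x²(L-x)²)/(120LEI) = -12·(2·(12/5)·(4-(12/5))·(4-2·(12/5))·((12/5)+2·4)+(12/5)²·(4-(12/5))²)/(120·4·5000) = 96/390625 rad
Superposition: θ = Σ θ_i = -29/390625 rad ≈ -0.000074 rad

θ(12/5) = -29/390625 rad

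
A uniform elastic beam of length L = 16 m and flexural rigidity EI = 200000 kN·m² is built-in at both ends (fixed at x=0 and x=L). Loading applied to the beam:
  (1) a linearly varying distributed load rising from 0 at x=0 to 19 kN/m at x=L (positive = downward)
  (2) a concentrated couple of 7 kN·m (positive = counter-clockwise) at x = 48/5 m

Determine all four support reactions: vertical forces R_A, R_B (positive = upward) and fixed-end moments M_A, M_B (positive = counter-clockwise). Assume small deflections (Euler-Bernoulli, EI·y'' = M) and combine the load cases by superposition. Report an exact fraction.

Load 1 — triangular load w₀=19 kN/m (0→w₀ over full span):
  R_A = 3w₀L/20 = 3·19·16/20 = 228/5 kN
  M_A = w₀L²/30 = 19·16²/30 = 2432/15 kN·m
  R_B = 7w₀L/20 = 7·19·16/20 = 532/5 kN
  M_B = -w₀L²/20 = -19·16²/20 = -1216/5 kN·m
Load 2 — applied couple M₀=7 kN·m at a=48/5 m (b=L-a=32/5):
  R_A = 6M₀ab/L³ = 6·7·(48/5)·(32/5)/16³ = 63/100 kN
  M_A = M₀b(2a-b)/L² = 7·(32/5)·(2·(48/5)-(32/5))/16² = 56/25 kN·m
  R_B = -6M₀ab/L³ = -6·7·(48/5)·(32/5)/16³ = -63/100 kN
  M_B = M₀a(2b-a)/L² = 7·(48/5)·(2·(32/5)-(48/5))/16² = 21/25 kN·m
Superposition: R_A = 4623/100 kN, M_A = 12328/75 kN·m, R_B = 10577/100 kN, M_B = -6059/25 kN·m

R_A = 4623/100 kN, M_A = 12328/75 kN·m, R_B = 10577/100 kN, M_B = -6059/25 kN·m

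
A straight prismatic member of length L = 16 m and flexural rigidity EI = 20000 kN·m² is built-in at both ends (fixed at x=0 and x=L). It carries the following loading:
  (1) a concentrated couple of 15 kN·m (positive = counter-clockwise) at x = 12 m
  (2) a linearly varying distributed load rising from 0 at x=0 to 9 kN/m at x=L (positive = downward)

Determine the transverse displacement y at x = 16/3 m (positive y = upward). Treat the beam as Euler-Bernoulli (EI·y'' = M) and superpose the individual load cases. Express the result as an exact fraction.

y(16/3) = -30697/1012500 m

Load 1 — applied couple M₀=15 kN·m at a=12 m (b=L-a=4):
  y_1 = (R_Ax³/6 - M_Ax²/2)/EI  [x≤a] with R_A=135/128, M_A=75/16 = ((135/128)·(16/3)³/6 - (75/16)·(16/3)²/2)/20000 = -1/500 m
Load 2 — triangular load w₀=9 kN/m (0→w₀ over full span):
  y_2 = -w₀x²(L-x)²(x+2L)/(120LEI) = -9·(16/3)²·(16-(16/3))²·((16/3)+2·16)/(120·16·20000) = -7168/253125 m
Superposition: y = Σ y_i = -30697/1012500 m ≈ -0.030318 m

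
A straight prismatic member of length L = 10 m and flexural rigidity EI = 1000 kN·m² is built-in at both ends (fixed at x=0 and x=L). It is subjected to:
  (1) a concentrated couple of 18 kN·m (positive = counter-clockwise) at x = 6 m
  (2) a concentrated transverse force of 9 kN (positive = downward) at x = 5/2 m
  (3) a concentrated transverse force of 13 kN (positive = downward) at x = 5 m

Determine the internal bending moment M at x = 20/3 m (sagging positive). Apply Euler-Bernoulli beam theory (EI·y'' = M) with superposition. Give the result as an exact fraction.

M(20/3) = -1427/2400 kN·m

Load 1 — applied couple M₀=18 kN·m at a=6 m (b=L-a=4):
  M_1 = R_Ax - M_A - M₀  [x>a] with R_A=324/125, M_A=144/25 = (324/125)·(20/3) - (144/25) - 18 = -162/25 kN·m
Load 2 — point force P=9 kN at a=5/2 m (b=L-a=15/2):
  M_2 = Pa²(a+3b)(L-x)/L³ - Pa²b/L²  [x>a] = 9·(5/2)²·((5/2)+3·(15/2))·(10-(20/3))/10³ - 9·(5/2)²·(15/2)/10² = 15/32 kN·m
Load 3 — point force P=13 kN at a=5 m (b=L-a=5):
  M_3 = Pa²(a+3b)(L-x)/L³ - Pa²b/L²  [x>a] = 13·5²·(5+3·5)·(10-(20/3))/10³ - 13·5²·5/10² = 65/12 kN·m
Superposition: M = Σ M_i = -1427/2400 kN·m ≈ -0.594583 kN·m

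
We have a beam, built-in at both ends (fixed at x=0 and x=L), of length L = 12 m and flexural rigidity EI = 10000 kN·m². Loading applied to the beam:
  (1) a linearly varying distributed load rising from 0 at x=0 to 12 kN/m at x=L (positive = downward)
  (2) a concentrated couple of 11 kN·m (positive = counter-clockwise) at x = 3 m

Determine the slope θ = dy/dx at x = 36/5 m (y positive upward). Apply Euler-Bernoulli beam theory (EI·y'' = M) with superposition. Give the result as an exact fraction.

θ(36/5) = 35697/12500000 rad

Load 1 — triangular load w₀=12 kN/m (0→w₀ over full span):
  θ_1 = -w₀(2x(L-x)(L-2x)(x+2L)+x²(L-x)²)/(120LEI) = -12·(2·(36/5)·(12-(36/5))·(12-2·(36/5))·((36/5)+2·12)+(36/5)²·(12-(36/5))²)/(120·12·10000) = 1296/390625 rad
Load 2 — applied couple M₀=11 kN·m at a=3 m (b=L-a=9):
  θ_2 = (R_Ax²/2 - M_Ax - M₀(x-a))/EI  [x>a] with R_A=33/32, M_A=-33/16 = ((33/32)·(36/5)²/2 - (-33/16)·(36/5) - 11·((36/5)-3))/10000 = -231/500000 rad
Superposition: θ = Σ θ_i = 35697/12500000 rad ≈ 0.002856 rad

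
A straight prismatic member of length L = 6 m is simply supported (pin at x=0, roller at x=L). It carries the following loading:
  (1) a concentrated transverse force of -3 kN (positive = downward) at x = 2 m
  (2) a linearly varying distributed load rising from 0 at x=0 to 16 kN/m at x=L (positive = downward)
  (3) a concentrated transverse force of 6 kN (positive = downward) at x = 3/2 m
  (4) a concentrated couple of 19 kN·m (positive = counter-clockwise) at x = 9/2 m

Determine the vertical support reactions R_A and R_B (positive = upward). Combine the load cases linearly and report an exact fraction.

R_A = 65/3 kN, R_B = 88/3 kN

Load 1 — point force P=-3 kN at a=2 m (b=L-a=4):
  R_A = Pb/L = (-3)·4/6 = -2 kN
  R_B = Pa/L = (-3)·2/6 = -1 kN
Load 2 — triangular load w₀=16 kN/m (0→w₀ over full span):
  R_A = w₀L/6 = 16·6/6 = 16 kN
  R_B = w₀L/3 = 16·6/3 = 32 kN
Load 3 — point force P=6 kN at a=3/2 m (b=L-a=9/2):
  R_A = Pb/L = 6·(9/2)/6 = 9/2 kN
  R_B = Pa/L = 6·(3/2)/6 = 3/2 kN
Load 4 — applied couple M₀=19 kN·m at a=9/2 m (b=L-a=3/2):
  R_A = M₀/L = 19/6 kN
  R_B = -M₀/L = -19/6 kN
Superposition: R_A = 65/3 kN, R_B = 88/3 kN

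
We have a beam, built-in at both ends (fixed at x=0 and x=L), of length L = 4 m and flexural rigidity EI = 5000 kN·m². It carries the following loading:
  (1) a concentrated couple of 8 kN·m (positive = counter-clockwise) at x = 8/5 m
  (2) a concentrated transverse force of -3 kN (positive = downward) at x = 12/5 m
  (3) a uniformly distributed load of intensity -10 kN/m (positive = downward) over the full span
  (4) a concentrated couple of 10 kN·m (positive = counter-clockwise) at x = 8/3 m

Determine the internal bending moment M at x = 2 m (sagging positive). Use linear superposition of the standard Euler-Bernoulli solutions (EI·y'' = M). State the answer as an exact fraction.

M(2) = -562/75 kN·m

Load 1 — applied couple M₀=8 kN·m at a=8/5 m (b=L-a=12/5):
  M_1 = R_Ax - M_A - M₀  [x>a] with R_A=72/25, M_A=24/25 = (72/25)·2 - (24/25) - 8 = -16/5 kN·m
Load 2 — point force P=-3 kN at a=12/5 m (b=L-a=8/5):
  M_2 = Pb²(3a+b)x/L³ - Pab²/L²  [x≤a] = (-3)·(8/5)²·(3·(12/5)+(8/5))·2/4³ - (-3)·(12/5)·(8/5)²/4² = -24/25 kN·m
Load 3 — uniform load w=-10 kN/m over full span:
  M_3 = wLx/2 - wL²/12 - wx²/2 = (-10)·4·2/2 - (-10)·4²/12 - (-10)·2²/2 = -20/3 kN·m
Load 4 — applied couple M₀=10 kN·m at a=8/3 m (b=L-a=4/3):
  M_4 = R_Ax - M_A  [x≤a] with R_A=10/3, M_A=10/3 = (10/3)·2 - (10/3) = 10/3 kN·m
Superposition: M = Σ M_i = -562/75 kN·m ≈ -7.493333 kN·m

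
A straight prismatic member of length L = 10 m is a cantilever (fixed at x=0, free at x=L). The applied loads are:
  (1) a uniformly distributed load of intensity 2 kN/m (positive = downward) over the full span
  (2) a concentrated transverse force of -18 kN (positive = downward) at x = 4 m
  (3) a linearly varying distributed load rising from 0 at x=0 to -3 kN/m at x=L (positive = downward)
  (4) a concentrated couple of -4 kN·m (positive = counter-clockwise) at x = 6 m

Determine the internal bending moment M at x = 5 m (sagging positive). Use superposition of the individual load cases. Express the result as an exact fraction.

Load 1 — uniform load w=2 kN/m over full span:
  M_1 = -w(L-x)²/2 = -2·(10-5)²/2 = -25 kN·m
Load 2 — point force P=-18 kN at a=4 m (b=L-a=6):
  M_2 = 0  [x>a] = 0 kN·m
Load 3 — triangular load w₀=-3 kN/m (0→w₀ over full span):
  M_3 = w₀Lx/2 - w₀L²/3 - w₀x³/(6L) = (-3)·10·5/2 - (-3)·10²/3 - (-3)·5³/(6·10) = 125/4 kN·m
Load 4 — applied couple M₀=-4 kN·m at a=6 m (b=L-a=4):
  M_4 = M₀  [x≤a] = (-4) = -4 kN·m
Superposition: M = Σ M_i = 9/4 kN·m ≈ 2.250000 kN·m

M(5) = 9/4 kN·m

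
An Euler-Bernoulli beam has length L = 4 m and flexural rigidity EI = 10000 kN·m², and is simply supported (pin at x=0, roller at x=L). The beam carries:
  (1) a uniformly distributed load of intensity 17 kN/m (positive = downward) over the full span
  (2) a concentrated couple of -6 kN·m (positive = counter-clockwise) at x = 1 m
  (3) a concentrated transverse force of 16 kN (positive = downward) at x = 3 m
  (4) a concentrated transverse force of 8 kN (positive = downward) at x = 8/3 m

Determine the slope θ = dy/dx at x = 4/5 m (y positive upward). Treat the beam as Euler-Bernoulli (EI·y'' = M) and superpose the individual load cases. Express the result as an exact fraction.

Load 1 — uniform load w=17 kN/m over full span:
  θ_1 = -w(L³-6Lx²+4x³)/(24EI) = -17·(4³-6·4·(4/5)²+4·(4/5)³)/(24·10000) = -561/156250 rad
Load 2 — applied couple M₀=-6 kN·m at a=1 m (b=L-a=3):
  θ_2 = (M₀x²/(2L)+C₁)/EI  [x≤a] with C₁=M₀(3b²-L²)/(6L)=-11/4 = ((-6)·(4/5)²/(2·4)+(-11/4))/10000 = -323/1000000 rad
Load 3 — point force P=16 kN at a=3 m (b=L-a=1):
  θ_3 = -Pb(L²-b²-3x²)/(6LEI)  [x≤a] = -16·1·(4²-1²-3·(4/5)²)/(6·4·10000) = -109/125000 rad
Load 4 — point force P=8 kN at a=8/3 m (b=L-a=4/3):
  θ_4 = -Pb(L²-b²-3x²)/(6LEI)  [x≤a] = -8·(4/3)·(4²-(4/3)²-3·(4/5)²)/(6·4·10000) = -692/1265625 rad
Superposition: θ = Σ θ_i = -2159527/405000000 rad ≈ -0.005332 rad

θ(4/5) = -2159527/405000000 rad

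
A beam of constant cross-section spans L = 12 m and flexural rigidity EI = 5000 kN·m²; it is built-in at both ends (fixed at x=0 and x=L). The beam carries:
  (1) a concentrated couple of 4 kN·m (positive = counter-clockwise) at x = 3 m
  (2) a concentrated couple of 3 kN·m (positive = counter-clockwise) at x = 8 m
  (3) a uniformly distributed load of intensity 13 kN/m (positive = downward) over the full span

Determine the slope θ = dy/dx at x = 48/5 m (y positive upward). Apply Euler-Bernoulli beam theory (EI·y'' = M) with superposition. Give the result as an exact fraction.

Load 1 — applied couple M₀=4 kN·m at a=3 m (b=L-a=9):
  θ_1 = (R_Ax²/2 - M_Ax - M₀(x-a))/EI  [x>a] with R_A=3/8, M_A=-3/4 = ((3/8)·(48/5)²/2 - (-3/4)·(48/5) - 4·((48/5)-3))/5000 = -6/15625 rad
Load 2 — applied couple M₀=3 kN·m at a=8 m (b=L-a=4):
  θ_2 = (R_Ax²/2 - M_Ax - M₀(x-a))/EI  [x>a] with R_A=1/3, M_A=1 = ((1/3)·(48/5)²/2 - 1·(48/5) - 3·((48/5)-8))/5000 = 3/15625 rad
Load 3 — uniform load w=13 kN/m over full span:
  θ_3 = -wx(L-x)(L-2x)/(12EI) = -13·(48/5)·(12-(48/5))·(12-2·(48/5))/(12·5000) = 2808/78125 rad
Superposition: θ = Σ θ_i = 2793/78125 rad ≈ 0.035750 rad

θ(48/5) = 2793/78125 rad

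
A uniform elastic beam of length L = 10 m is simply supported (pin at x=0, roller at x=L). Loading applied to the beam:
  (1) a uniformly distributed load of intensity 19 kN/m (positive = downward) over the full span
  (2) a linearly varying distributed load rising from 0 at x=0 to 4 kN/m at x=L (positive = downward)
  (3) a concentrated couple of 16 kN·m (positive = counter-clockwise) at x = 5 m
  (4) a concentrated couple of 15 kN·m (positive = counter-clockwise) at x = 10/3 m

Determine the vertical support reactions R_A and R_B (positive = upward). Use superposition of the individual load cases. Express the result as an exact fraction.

R_A = 3143/30 kN, R_B = 3157/30 kN

Load 1 — uniform load w=19 kN/m over full span:
  R_A = wL/2 = 19·10/2 = 95 kN
  R_B = wL/2 = 19·10/2 = 95 kN
Load 2 — triangular load w₀=4 kN/m (0→w₀ over full span):
  R_A = w₀L/6 = 4·10/6 = 20/3 kN
  R_B = w₀L/3 = 4·10/3 = 40/3 kN
Load 3 — applied couple M₀=16 kN·m at a=5 m (b=L-a=5):
  R_A = M₀/L = 16/10 = 8/5 kN
  R_B = -M₀/L = -16/10 = -8/5 kN
Load 4 — applied couple M₀=15 kN·m at a=10/3 m (b=L-a=20/3):
  R_A = M₀/L = 15/10 = 3/2 kN
  R_B = -M₀/L = -15/10 = -3/2 kN
Superposition: R_A = 3143/30 kN, R_B = 3157/30 kN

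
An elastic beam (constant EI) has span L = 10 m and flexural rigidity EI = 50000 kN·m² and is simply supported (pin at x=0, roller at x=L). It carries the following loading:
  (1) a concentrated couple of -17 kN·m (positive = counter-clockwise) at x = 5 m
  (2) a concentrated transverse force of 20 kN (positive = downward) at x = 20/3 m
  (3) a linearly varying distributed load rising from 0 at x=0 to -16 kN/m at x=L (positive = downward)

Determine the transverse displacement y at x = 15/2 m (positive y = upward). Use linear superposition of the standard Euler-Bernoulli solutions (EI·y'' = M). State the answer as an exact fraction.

Load 1 — applied couple M₀=-17 kN·m at a=5 m (b=L-a=5):
  y_1 = (M₀x³/(6L)-M₀(x-a)²/2+C₁x)/EI  [x>a] with C₁=M₀(3b²-L²)/(6L)=85/12 = ((-17)·(15/2)³/(6·10)-(-17)·((15/2)-5)²/2+(85/12)·(15/2))/50000 = -17/64000 m
Load 2 — point force P=20 kN at a=20/3 m (b=L-a=10/3):
  y_2 = -Pa(L-x)(2Lx-a²-x²)/(6LEI)  [x>a] = -20·(20/3)·(10-(15/2))·(2·10·(15/2)-(20/3)²-(15/2)²)/(6·10·50000) = -71/12960 m
Load 3 — triangular load w₀=-16 kN/m (0→w₀ over full span):
  y_3 = -w₀x(7L⁴-10L²x²+3x⁴)/(360LEI) = -(-16)·(15/2)·(7·10⁴-10·10²·(15/2)²+3·(15/2)⁴)/(360·10·50000) = 119/7680 m
Superposition: y = Σ y_i = 12637/1296000 m ≈ 0.009751 m

y(15/2) = 12637/1296000 m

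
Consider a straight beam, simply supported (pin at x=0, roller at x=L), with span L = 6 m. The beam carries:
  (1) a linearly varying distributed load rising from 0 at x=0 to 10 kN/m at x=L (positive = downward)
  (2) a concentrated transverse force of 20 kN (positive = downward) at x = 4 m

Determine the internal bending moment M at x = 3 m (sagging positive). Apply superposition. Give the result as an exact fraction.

Load 1 — triangular load w₀=10 kN/m (0→w₀ over full span):
  M_1 = w₀Lx/6 - w₀x³/(6L) = 10·6·3/6 - 10·3³/(6·6) = 45/2 kN·m
Load 2 — point force P=20 kN at a=4 m (b=L-a=2):
  M_2 = Pbx/L  [x≤a] = 20·2·3/6 = 20 kN·m
Superposition: M = Σ M_i = 85/2 kN·m ≈ 42.500000 kN·m

M(3) = 85/2 kN·m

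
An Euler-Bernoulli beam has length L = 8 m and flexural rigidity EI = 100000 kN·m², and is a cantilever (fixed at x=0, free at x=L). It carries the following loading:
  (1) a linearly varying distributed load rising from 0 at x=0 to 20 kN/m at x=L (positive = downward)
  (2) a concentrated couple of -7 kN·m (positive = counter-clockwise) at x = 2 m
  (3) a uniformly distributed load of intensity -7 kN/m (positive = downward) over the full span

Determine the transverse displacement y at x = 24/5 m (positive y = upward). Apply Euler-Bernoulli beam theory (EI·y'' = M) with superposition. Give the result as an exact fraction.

Load 1 — triangular load w₀=20 kN/m (0→w₀ over full span):
  y_1 = (w₀Lx³/12-w₀L²x²/6-w₀x⁵/(120L))/EI = (20·8·(24/5)³/12-20·8²·(24/5)²/6-20·(24/5)⁵/(120·8))/100000 = -341184/9765625 m
Load 2 — applied couple M₀=-7 kN·m at a=2 m (b=L-a=6):
  y_2 = M₀a(2x-a)/(2EI)  [x>a] = (-7)·2·(2·(24/5)-2)/(2·100000) = -133/250000 m
Load 3 — uniform load w=-7 kN/m over full span:
  y_3 = -wx²(x²-4Lx+6L²)/(24EI) = -(-7)·(24/5)²·((24/5)²-4·8·(24/5)+6·8²)/(24·100000) = 33264/1953125 m
Superposition: y = Σ y_i = -2880949/156250000 m ≈ -0.018438 m

y(24/5) = -2880949/156250000 m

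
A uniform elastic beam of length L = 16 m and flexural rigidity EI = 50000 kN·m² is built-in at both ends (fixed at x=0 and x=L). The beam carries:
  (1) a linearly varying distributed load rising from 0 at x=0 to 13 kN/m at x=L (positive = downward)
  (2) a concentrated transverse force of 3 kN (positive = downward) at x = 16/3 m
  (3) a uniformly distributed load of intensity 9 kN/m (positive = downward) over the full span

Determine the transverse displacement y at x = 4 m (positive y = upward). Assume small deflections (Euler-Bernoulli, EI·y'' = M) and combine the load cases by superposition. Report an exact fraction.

y(4) = -24617/843750 m

Load 1 — triangular load w₀=13 kN/m (0→w₀ over full span):
  y_1 = -w₀x²(L-x)²(x+2L)/(120LEI) = -13·4²·(16-4)²·(4+2·16)/(120·16·50000) = -351/31250 m
Load 2 — point force P=3 kN at a=16/3 m (b=L-a=32/3):
  y_2 = -Pb²x²(3aL-(3a+b)x)/(6L³EI)  [x≤a] = -3·(32/3)²·4²·(3·(16/3)·16-(3·(16/3)+(32/3))·4)/(6·16³·50000) = -56/84375 m
Load 3 — uniform load w=9 kN/m over full span:
  y_3 = -wx²(L-x)²/(24EI) = -9·4²·(16-4)²/(24·50000) = -54/3125 m
Superposition: y = Σ y_i = -24617/843750 m ≈ -0.029176 m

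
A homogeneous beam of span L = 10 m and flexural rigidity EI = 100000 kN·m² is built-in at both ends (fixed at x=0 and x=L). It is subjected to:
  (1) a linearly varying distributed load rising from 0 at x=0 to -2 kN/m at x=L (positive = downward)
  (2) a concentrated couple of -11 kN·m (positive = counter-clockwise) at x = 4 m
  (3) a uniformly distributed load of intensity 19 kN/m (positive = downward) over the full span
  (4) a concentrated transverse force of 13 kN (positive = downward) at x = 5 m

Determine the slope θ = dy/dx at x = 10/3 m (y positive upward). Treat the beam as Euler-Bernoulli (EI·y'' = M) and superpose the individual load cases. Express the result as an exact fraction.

θ(10/3) = -323567/243000000 rad

Load 1 — triangular load w₀=-2 kN/m (0→w₀ over full span):
  θ_1 = -w₀(2x(L-x)(L-2x)(x+2L)+x²(L-x)²)/(120LEI) = -(-2)·(2·(10/3)·(10-(10/3))·(10-2·(10/3))·((10/3)+2·10)+(10/3)²·(10-(10/3))²)/(120·10·100000) = 2/30375 rad
Load 2 — applied couple M₀=-11 kN·m at a=4 m (b=L-a=6):
  θ_2 = (R_Ax²/2 - M_Ax)/EI  [x≤a] with R_A=-198/125, M_A=-33/25 = ((-198/125)·(10/3)²/2 - (-33/25)·(10/3))/100000 = -11/250000 rad
Load 3 — uniform load w=19 kN/m over full span:
  θ_3 = -wx(L-x)(L-2x)/(12EI) = -19·(10/3)·(10-(10/3))·(10-2·(10/3))/(12·100000) = -19/16200 rad
Load 4 — point force P=13 kN at a=5 m (b=L-a=5):
  θ_4 = -Pb²x(2aL-(3a+b)x)/(2L³EI)  [x≤a] = -13·5²·(10/3)·(2·5·10-(3·5+5)·(10/3))/(2·10³·100000) = -13/72000 rad
Superposition: θ = Σ θ_i = -323567/243000000 rad ≈ -0.001332 rad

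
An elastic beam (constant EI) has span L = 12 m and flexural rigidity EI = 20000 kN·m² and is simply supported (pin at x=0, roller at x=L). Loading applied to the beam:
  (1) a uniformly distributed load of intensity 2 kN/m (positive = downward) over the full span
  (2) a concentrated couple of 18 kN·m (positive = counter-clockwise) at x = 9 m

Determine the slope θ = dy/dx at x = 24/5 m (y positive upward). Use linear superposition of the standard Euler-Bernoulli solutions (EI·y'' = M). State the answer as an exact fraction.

Load 1 — uniform load w=2 kN/m over full span:
  θ_1 = -w(L³-6Lx²+4x³)/(24EI) = -2·(12³-6·12·(24/5)²+4·(24/5)³)/(24·20000) = -333/156250 rad
Load 2 — applied couple M₀=18 kN·m at a=9 m (b=L-a=3):
  θ_2 = (M₀x²/(2L)+C₁)/EI  [x≤a] with C₁=M₀(3b²-L²)/(6L)=-117/4 = (18·(24/5)²/(2·12)+(-117/4))/20000 = -1197/2000000 rad
Superposition: θ = Σ θ_i = -27297/10000000 rad ≈ -0.002730 rad

θ(24/5) = -27297/10000000 rad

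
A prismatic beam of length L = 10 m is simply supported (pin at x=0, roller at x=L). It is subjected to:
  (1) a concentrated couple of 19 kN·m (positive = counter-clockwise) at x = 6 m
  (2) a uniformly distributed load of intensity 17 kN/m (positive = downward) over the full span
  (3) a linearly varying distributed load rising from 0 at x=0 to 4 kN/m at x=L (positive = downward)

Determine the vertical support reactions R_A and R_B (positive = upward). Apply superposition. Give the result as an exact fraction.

Load 1 — applied couple M₀=19 kN·m at a=6 m (b=L-a=4):
  R_A = M₀/L = 19/10 kN
  R_B = -M₀/L = -19/10 kN
Load 2 — uniform load w=17 kN/m over full span:
  R_A = wL/2 = 17·10/2 = 85 kN
  R_B = wL/2 = 17·10/2 = 85 kN
Load 3 — triangular load w₀=4 kN/m (0→w₀ over full span):
  R_A = w₀L/6 = 4·10/6 = 20/3 kN
  R_B = w₀L/3 = 4·10/3 = 40/3 kN
Superposition: R_A = 2807/30 kN, R_B = 2893/30 kN

R_A = 2807/30 kN, R_B = 2893/30 kN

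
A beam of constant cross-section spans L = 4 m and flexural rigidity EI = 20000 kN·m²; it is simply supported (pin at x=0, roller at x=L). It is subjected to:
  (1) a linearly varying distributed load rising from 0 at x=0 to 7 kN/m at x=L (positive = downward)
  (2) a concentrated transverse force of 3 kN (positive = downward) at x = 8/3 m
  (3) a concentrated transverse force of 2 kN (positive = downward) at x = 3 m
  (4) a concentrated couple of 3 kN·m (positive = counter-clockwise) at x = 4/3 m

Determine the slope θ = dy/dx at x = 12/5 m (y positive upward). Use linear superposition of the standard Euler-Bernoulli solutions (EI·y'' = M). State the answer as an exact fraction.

θ(12/5) = 177929/1350000000 rad

Load 1 — triangular load w₀=7 kN/m (0→w₀ over full span):
  θ_1 = -w₀(7L⁴-30L²x²+15x⁴)/(360LEI) = -7·(7·4⁴-30·4²·(12/5)²+15·(12/5)⁴)/(360·4·20000) = 406/3515625 rad
Load 2 — point force P=3 kN at a=8/3 m (b=L-a=4/3):
  θ_2 = -Pb(L²-b²-3x²)/(6LEI)  [x≤a] = -3·(4/3)·(4²-(4/3)²-3·(12/5)²)/(6·4·20000) = 43/1687500 rad
Load 3 — point force P=2 kN at a=3 m (b=L-a=1):
  θ_3 = -Pb(L²-b²-3x²)/(6LEI)  [x≤a] = -2·1·(4²-1²-3·(12/5)²)/(6·4·20000) = 19/2000000 rad
Load 4 — applied couple M₀=3 kN·m at a=4/3 m (b=L-a=8/3):
  θ_4 = (M₀x²/(2L)-M₀(x-a)+C₁)/EI  [x>a] with C₁=M₀(3b²-L²)/(6L)=2/3 = (3·(12/5)²/(2·4)-3·((12/5)-(4/3))+(2/3))/20000 = -7/375000 rad
Superposition: θ = Σ θ_i = 177929/1350000000 rad ≈ 0.000132 rad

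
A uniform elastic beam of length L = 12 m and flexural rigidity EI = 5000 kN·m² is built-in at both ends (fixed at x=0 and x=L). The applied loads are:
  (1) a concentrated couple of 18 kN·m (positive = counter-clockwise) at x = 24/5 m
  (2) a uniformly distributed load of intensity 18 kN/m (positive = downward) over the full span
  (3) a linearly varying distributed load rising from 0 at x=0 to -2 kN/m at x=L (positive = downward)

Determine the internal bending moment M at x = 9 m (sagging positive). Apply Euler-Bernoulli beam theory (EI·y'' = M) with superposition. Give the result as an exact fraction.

M(9) = 2373/100 kN·m

Load 1 — applied couple M₀=18 kN·m at a=24/5 m (b=L-a=36/5):
  M_1 = R_Ax - M_A - M₀  [x>a] with R_A=54/25, M_A=54/25 = (54/25)·9 - (54/25) - 18 = -18/25 kN·m
Load 2 — uniform load w=18 kN/m over full span:
  M_2 = wLx/2 - wL²/12 - wx²/2 = 18·12·9/2 - 18·12²/12 - 18·9²/2 = 27 kN·m
Load 3 — triangular load w₀=-2 kN/m (0→w₀ over full span):
  M_3 = 3w₀Lx/20 - w₀L²/30 - w₀x³/(6L) = 3·(-2)·12·9/20 - (-2)·12²/30 - (-2)·9³/(6·12) = -51/20 kN·m
Superposition: M = Σ M_i = 2373/100 kN·m ≈ 23.730000 kN·m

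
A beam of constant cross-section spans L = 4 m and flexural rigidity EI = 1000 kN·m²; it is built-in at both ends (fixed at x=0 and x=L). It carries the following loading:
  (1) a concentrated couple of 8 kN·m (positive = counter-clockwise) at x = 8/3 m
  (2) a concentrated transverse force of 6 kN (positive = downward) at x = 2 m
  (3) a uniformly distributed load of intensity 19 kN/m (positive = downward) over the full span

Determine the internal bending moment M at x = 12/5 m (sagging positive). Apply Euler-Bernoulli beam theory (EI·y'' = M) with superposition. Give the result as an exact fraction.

M(12/5) = 417/25 kN·m

Load 1 — applied couple M₀=8 kN·m at a=8/3 m (b=L-a=4/3):
  M_1 = R_Ax - M_A  [x≤a] with R_A=8/3, M_A=8/3 = (8/3)·(12/5) - (8/3) = 56/15 kN·m
Load 2 — point force P=6 kN at a=2 m (b=L-a=2):
  M_2 = Pa²(a+3b)(L-x)/L³ - Pa²b/L²  [x>a] = 6·2²·(2+3·2)·(4-(12/5))/4³ - 6·2²·2/4² = 9/5 kN·m
Load 3 — uniform load w=19 kN/m over full span:
  M_3 = wLx/2 - wL²/12 - wx²/2 = 19·4·(12/5)/2 - 19·4²/12 - 19·(12/5)²/2 = 836/75 kN·m
Superposition: M = Σ M_i = 417/25 kN·m ≈ 16.680000 kN·m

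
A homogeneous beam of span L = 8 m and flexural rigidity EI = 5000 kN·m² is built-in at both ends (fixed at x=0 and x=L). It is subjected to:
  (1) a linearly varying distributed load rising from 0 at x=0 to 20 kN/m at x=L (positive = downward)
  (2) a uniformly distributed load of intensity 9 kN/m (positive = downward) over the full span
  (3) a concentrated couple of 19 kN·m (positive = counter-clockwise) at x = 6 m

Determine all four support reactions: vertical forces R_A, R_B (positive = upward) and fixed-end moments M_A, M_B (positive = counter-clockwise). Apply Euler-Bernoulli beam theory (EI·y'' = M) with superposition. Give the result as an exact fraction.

Load 1 — triangular load w₀=20 kN/m (0→w₀ over full span):
  R_A = 3w₀L/20 = 3·20·8/20 = 24 kN
  M_A = w₀L²/30 = 20·8²/30 = 128/3 kN·m
  R_B = 7w₀L/20 = 7·20·8/20 = 56 kN
  M_B = -w₀L²/20 = -20·8²/20 = -64 kN·m
Load 2 — uniform load w=9 kN/m over full span:
  R_A = wL/2 = 9·8/2 = 36 kN
  M_A = wL²/12 = 9·8²/12 = 48 kN·m
  R_B = wL/2 = 9·8/2 = 36 kN
  M_B = -wL²/12 = -9·8²/12 = -48 kN·m
Load 3 — applied couple M₀=19 kN·m at a=6 m (b=L-a=2):
  R_A = 6M₀ab/L³ = 6·19·6·2/8³ = 171/64 kN
  M_A = M₀b(2a-b)/L² = 19·2·(2·6-2)/8² = 95/16 kN·m
  R_B = -6M₀ab/L³ = -6·19·6·2/8³ = -171/64 kN
  M_B = M₀a(2b-a)/L² = 19·6·(2·2-6)/8² = -57/16 kN·m
Superposition: R_A = 4011/64 kN, M_A = 4637/48 kN·m, R_B = 5717/64 kN, M_B = -1849/16 kN·m

R_A = 4011/64 kN, M_A = 4637/48 kN·m, R_B = 5717/64 kN, M_B = -1849/16 kN·m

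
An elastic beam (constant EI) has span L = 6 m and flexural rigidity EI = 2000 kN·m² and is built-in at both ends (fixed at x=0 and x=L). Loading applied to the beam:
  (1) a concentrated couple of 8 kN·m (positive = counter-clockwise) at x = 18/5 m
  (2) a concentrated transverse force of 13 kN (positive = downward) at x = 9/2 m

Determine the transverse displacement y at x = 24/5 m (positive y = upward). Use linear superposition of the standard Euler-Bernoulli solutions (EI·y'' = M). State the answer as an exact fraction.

Load 1 — applied couple M₀=8 kN·m at a=18/5 m (b=L-a=12/5):
  y_1 = (R_Ax³/6 - M_Ax²/2 - M₀(x-a)²/2)/EI  [x>a] with R_A=48/25, M_A=64/25 = ((48/25)·(24/5)³/6 - (64/25)·(24/5)²/2 - 8·((24/5)-(18/5))²/2)/2000 = 27/390625 m
Load 2 — point force P=13 kN at a=9/2 m (b=L-a=3/2):
  y_2 = -Pa²(L-x)²(3bL-(3b+a)(L-x))/(6L³EI)  [x>a] = -13·(9/2)²·(6-(24/5))²·(3·(3/2)·6-(3·(3/2)+(9/2))·(6-(24/5)))/(6·6³·2000) = -9477/4000000 m
Superposition: y = Σ y_i = -230013/100000000 m ≈ -0.002300 m

y(24/5) = -230013/100000000 m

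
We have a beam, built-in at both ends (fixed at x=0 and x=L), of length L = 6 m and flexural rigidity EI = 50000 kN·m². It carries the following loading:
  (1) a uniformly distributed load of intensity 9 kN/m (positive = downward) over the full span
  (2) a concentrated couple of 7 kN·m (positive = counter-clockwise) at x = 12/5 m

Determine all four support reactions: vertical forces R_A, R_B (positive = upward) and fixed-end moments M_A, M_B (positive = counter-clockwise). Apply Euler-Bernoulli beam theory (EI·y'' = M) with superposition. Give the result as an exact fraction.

R_A = 717/25 kN, M_A = 696/25 kN·m, R_B = 633/25 kN, M_B = -619/25 kN·m

Load 1 — uniform load w=9 kN/m over full span:
  R_A = wL/2 = 9·6/2 = 27 kN
  M_A = wL²/12 = 9·6²/12 = 27 kN·m
  R_B = wL/2 = 9·6/2 = 27 kN
  M_B = -wL²/12 = -9·6²/12 = -27 kN·m
Load 2 — applied couple M₀=7 kN·m at a=12/5 m (b=L-a=18/5):
  R_A = 6M₀ab/L³ = 6·7·(12/5)·(18/5)/6³ = 42/25 kN
  M_A = M₀b(2a-b)/L² = 7·(18/5)·(2·(12/5)-(18/5))/6² = 21/25 kN·m
  R_B = -6M₀ab/L³ = -6·7·(12/5)·(18/5)/6³ = -42/25 kN
  M_B = M₀a(2b-a)/L² = 7·(12/5)·(2·(18/5)-(12/5))/6² = 56/25 kN·m
Superposition: R_A = 717/25 kN, M_A = 696/25 kN·m, R_B = 633/25 kN, M_B = -619/25 kN·m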